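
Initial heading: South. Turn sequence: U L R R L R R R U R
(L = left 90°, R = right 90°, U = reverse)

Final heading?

Answer: Final heading: South

Derivation:
Start: South
  U (U-turn (180°)) -> North
  L (left (90° counter-clockwise)) -> West
  R (right (90° clockwise)) -> North
  R (right (90° clockwise)) -> East
  L (left (90° counter-clockwise)) -> North
  R (right (90° clockwise)) -> East
  R (right (90° clockwise)) -> South
  R (right (90° clockwise)) -> West
  U (U-turn (180°)) -> East
  R (right (90° clockwise)) -> South
Final: South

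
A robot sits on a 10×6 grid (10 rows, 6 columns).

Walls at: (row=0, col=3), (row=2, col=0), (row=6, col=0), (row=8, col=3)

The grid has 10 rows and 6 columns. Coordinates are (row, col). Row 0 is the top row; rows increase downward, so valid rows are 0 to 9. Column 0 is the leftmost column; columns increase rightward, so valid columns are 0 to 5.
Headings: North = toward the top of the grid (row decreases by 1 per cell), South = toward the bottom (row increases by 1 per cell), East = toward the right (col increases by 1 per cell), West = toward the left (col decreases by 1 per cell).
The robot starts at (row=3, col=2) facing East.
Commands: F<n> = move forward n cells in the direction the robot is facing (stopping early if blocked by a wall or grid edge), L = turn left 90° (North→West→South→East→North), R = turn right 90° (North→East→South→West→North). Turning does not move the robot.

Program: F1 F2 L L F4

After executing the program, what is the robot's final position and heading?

Answer: Final position: (row=3, col=1), facing West

Derivation:
Start: (row=3, col=2), facing East
  F1: move forward 1, now at (row=3, col=3)
  F2: move forward 2, now at (row=3, col=5)
  L: turn left, now facing North
  L: turn left, now facing West
  F4: move forward 4, now at (row=3, col=1)
Final: (row=3, col=1), facing West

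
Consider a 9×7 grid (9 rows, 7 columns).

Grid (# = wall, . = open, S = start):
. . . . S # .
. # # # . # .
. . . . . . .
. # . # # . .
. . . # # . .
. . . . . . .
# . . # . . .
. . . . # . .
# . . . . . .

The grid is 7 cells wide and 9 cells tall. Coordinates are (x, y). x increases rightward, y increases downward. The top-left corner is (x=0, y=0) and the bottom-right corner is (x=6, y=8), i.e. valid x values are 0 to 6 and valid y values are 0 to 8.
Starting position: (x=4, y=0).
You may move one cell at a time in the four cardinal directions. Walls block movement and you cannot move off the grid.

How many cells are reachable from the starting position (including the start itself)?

Answer: Reachable cells: 49

Derivation:
BFS flood-fill from (x=4, y=0):
  Distance 0: (x=4, y=0)
  Distance 1: (x=3, y=0), (x=4, y=1)
  Distance 2: (x=2, y=0), (x=4, y=2)
  Distance 3: (x=1, y=0), (x=3, y=2), (x=5, y=2)
  Distance 4: (x=0, y=0), (x=2, y=2), (x=6, y=2), (x=5, y=3)
  Distance 5: (x=0, y=1), (x=6, y=1), (x=1, y=2), (x=2, y=3), (x=6, y=3), (x=5, y=4)
  Distance 6: (x=6, y=0), (x=0, y=2), (x=2, y=4), (x=6, y=4), (x=5, y=5)
  Distance 7: (x=0, y=3), (x=1, y=4), (x=2, y=5), (x=4, y=5), (x=6, y=5), (x=5, y=6)
  Distance 8: (x=0, y=4), (x=1, y=5), (x=3, y=5), (x=2, y=6), (x=4, y=6), (x=6, y=6), (x=5, y=7)
  Distance 9: (x=0, y=5), (x=1, y=6), (x=2, y=7), (x=6, y=7), (x=5, y=8)
  Distance 10: (x=1, y=7), (x=3, y=7), (x=2, y=8), (x=4, y=8), (x=6, y=8)
  Distance 11: (x=0, y=7), (x=1, y=8), (x=3, y=8)
Total reachable: 49 (grid has 49 open cells total)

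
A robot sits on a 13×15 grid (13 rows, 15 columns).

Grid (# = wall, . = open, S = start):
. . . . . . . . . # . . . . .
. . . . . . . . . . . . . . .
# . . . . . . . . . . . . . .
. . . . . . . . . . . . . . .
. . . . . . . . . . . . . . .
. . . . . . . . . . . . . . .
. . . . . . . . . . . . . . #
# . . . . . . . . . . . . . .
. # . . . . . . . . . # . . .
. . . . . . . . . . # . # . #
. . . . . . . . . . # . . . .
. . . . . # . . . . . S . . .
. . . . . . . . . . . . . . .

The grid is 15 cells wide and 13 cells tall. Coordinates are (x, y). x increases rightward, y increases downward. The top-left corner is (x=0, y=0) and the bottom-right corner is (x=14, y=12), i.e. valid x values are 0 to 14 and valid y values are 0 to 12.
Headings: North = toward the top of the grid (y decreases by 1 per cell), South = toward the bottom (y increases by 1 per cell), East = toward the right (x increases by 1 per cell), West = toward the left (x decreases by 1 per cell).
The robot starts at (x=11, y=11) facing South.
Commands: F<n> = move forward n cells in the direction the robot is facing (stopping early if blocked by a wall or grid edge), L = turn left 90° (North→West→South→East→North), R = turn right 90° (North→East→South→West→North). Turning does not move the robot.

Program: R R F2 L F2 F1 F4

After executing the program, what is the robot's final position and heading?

Answer: Final position: (x=11, y=9), facing West

Derivation:
Start: (x=11, y=11), facing South
  R: turn right, now facing West
  R: turn right, now facing North
  F2: move forward 2, now at (x=11, y=9)
  L: turn left, now facing West
  F2: move forward 0/2 (blocked), now at (x=11, y=9)
  F1: move forward 0/1 (blocked), now at (x=11, y=9)
  F4: move forward 0/4 (blocked), now at (x=11, y=9)
Final: (x=11, y=9), facing West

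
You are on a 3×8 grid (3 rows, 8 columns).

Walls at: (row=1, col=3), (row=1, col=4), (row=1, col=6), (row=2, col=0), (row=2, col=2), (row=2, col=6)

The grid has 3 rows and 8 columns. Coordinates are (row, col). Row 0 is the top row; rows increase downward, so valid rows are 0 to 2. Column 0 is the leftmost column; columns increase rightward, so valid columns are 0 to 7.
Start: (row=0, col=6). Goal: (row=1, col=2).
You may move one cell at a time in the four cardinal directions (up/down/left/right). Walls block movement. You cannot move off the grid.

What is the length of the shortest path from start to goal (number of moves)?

Answer: Shortest path length: 5

Derivation:
BFS from (row=0, col=6) until reaching (row=1, col=2):
  Distance 0: (row=0, col=6)
  Distance 1: (row=0, col=5), (row=0, col=7)
  Distance 2: (row=0, col=4), (row=1, col=5), (row=1, col=7)
  Distance 3: (row=0, col=3), (row=2, col=5), (row=2, col=7)
  Distance 4: (row=0, col=2), (row=2, col=4)
  Distance 5: (row=0, col=1), (row=1, col=2), (row=2, col=3)  <- goal reached here
One shortest path (5 moves): (row=0, col=6) -> (row=0, col=5) -> (row=0, col=4) -> (row=0, col=3) -> (row=0, col=2) -> (row=1, col=2)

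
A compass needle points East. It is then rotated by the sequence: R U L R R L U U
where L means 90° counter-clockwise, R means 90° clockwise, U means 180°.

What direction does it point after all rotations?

Start: East
  R (right (90° clockwise)) -> South
  U (U-turn (180°)) -> North
  L (left (90° counter-clockwise)) -> West
  R (right (90° clockwise)) -> North
  R (right (90° clockwise)) -> East
  L (left (90° counter-clockwise)) -> North
  U (U-turn (180°)) -> South
  U (U-turn (180°)) -> North
Final: North

Answer: Final heading: North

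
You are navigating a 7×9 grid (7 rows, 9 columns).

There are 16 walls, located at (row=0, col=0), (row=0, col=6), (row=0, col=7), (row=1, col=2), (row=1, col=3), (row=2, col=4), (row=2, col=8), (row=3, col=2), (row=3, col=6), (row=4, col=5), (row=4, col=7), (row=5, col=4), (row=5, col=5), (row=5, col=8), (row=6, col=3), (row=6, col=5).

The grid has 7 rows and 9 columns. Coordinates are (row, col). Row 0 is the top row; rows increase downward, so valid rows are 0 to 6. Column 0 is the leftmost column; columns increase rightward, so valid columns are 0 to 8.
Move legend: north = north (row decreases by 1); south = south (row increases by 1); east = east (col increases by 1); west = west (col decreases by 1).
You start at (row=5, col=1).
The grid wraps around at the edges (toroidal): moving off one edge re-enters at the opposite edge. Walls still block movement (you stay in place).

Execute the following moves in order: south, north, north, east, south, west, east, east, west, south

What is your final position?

Start: (row=5, col=1)
  south (south): (row=5, col=1) -> (row=6, col=1)
  north (north): (row=6, col=1) -> (row=5, col=1)
  north (north): (row=5, col=1) -> (row=4, col=1)
  east (east): (row=4, col=1) -> (row=4, col=2)
  south (south): (row=4, col=2) -> (row=5, col=2)
  west (west): (row=5, col=2) -> (row=5, col=1)
  east (east): (row=5, col=1) -> (row=5, col=2)
  east (east): (row=5, col=2) -> (row=5, col=3)
  west (west): (row=5, col=3) -> (row=5, col=2)
  south (south): (row=5, col=2) -> (row=6, col=2)
Final: (row=6, col=2)

Answer: Final position: (row=6, col=2)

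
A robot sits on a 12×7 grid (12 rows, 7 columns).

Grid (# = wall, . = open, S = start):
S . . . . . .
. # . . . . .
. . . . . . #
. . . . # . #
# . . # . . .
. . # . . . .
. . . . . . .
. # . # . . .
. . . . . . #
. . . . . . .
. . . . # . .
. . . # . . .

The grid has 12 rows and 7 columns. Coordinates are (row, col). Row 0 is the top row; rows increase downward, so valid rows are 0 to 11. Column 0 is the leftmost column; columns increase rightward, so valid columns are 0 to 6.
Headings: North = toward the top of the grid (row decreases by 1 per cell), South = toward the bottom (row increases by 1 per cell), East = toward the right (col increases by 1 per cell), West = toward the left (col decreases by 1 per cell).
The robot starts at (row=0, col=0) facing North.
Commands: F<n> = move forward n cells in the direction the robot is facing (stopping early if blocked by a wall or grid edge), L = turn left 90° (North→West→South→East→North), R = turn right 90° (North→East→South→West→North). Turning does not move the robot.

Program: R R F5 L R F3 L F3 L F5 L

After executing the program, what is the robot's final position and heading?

Answer: Final position: (row=0, col=3), facing West

Derivation:
Start: (row=0, col=0), facing North
  R: turn right, now facing East
  R: turn right, now facing South
  F5: move forward 3/5 (blocked), now at (row=3, col=0)
  L: turn left, now facing East
  R: turn right, now facing South
  F3: move forward 0/3 (blocked), now at (row=3, col=0)
  L: turn left, now facing East
  F3: move forward 3, now at (row=3, col=3)
  L: turn left, now facing North
  F5: move forward 3/5 (blocked), now at (row=0, col=3)
  L: turn left, now facing West
Final: (row=0, col=3), facing West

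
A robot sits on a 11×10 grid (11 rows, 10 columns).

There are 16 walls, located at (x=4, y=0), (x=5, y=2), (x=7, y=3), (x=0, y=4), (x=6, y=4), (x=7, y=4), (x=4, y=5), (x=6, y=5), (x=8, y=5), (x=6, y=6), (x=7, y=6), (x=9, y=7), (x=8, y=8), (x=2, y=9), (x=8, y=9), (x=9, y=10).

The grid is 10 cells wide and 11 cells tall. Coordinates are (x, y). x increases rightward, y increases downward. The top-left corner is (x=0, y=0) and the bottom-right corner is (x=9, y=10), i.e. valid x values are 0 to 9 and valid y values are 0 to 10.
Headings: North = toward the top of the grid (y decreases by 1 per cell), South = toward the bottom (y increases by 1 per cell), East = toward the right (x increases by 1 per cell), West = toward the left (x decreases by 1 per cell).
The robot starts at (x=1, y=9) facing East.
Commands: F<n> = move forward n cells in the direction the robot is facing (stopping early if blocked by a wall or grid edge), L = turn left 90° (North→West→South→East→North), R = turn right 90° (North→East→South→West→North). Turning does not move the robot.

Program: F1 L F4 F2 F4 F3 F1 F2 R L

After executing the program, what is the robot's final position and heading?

Answer: Final position: (x=1, y=0), facing North

Derivation:
Start: (x=1, y=9), facing East
  F1: move forward 0/1 (blocked), now at (x=1, y=9)
  L: turn left, now facing North
  F4: move forward 4, now at (x=1, y=5)
  F2: move forward 2, now at (x=1, y=3)
  F4: move forward 3/4 (blocked), now at (x=1, y=0)
  F3: move forward 0/3 (blocked), now at (x=1, y=0)
  F1: move forward 0/1 (blocked), now at (x=1, y=0)
  F2: move forward 0/2 (blocked), now at (x=1, y=0)
  R: turn right, now facing East
  L: turn left, now facing North
Final: (x=1, y=0), facing North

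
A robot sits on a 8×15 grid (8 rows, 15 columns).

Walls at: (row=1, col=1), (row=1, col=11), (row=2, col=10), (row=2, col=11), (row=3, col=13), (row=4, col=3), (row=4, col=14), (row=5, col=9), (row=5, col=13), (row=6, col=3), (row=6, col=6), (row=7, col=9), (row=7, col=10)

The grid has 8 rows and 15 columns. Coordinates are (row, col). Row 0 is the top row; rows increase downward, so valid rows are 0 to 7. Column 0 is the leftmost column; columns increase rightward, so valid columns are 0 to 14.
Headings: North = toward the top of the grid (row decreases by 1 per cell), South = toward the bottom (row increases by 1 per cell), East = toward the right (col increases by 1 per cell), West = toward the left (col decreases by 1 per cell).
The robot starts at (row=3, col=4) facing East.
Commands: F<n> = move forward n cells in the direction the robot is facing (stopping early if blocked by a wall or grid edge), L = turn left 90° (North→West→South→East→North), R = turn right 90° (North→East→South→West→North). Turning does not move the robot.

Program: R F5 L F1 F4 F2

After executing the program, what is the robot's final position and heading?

Start: (row=3, col=4), facing East
  R: turn right, now facing South
  F5: move forward 4/5 (blocked), now at (row=7, col=4)
  L: turn left, now facing East
  F1: move forward 1, now at (row=7, col=5)
  F4: move forward 3/4 (blocked), now at (row=7, col=8)
  F2: move forward 0/2 (blocked), now at (row=7, col=8)
Final: (row=7, col=8), facing East

Answer: Final position: (row=7, col=8), facing East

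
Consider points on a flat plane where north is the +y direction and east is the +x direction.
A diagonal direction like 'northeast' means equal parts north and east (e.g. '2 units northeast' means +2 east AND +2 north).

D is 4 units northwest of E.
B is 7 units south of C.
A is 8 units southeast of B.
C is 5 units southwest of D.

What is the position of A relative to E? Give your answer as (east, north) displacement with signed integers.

Answer: A is at (east=-1, north=-16) relative to E.

Derivation:
Place E at the origin (east=0, north=0).
  D is 4 units northwest of E: delta (east=-4, north=+4); D at (east=-4, north=4).
  C is 5 units southwest of D: delta (east=-5, north=-5); C at (east=-9, north=-1).
  B is 7 units south of C: delta (east=+0, north=-7); B at (east=-9, north=-8).
  A is 8 units southeast of B: delta (east=+8, north=-8); A at (east=-1, north=-16).
Therefore A relative to E: (east=-1, north=-16).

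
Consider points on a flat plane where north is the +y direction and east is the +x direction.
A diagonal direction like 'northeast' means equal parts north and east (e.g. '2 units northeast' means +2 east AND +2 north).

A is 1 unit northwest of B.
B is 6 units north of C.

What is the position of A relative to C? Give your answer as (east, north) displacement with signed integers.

Place C at the origin (east=0, north=0).
  B is 6 units north of C: delta (east=+0, north=+6); B at (east=0, north=6).
  A is 1 unit northwest of B: delta (east=-1, north=+1); A at (east=-1, north=7).
Therefore A relative to C: (east=-1, north=7).

Answer: A is at (east=-1, north=7) relative to C.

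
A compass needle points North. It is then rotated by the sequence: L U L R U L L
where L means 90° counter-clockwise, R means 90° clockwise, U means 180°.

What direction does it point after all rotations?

Answer: Final heading: East

Derivation:
Start: North
  L (left (90° counter-clockwise)) -> West
  U (U-turn (180°)) -> East
  L (left (90° counter-clockwise)) -> North
  R (right (90° clockwise)) -> East
  U (U-turn (180°)) -> West
  L (left (90° counter-clockwise)) -> South
  L (left (90° counter-clockwise)) -> East
Final: East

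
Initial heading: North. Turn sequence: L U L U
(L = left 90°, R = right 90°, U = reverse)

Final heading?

Start: North
  L (left (90° counter-clockwise)) -> West
  U (U-turn (180°)) -> East
  L (left (90° counter-clockwise)) -> North
  U (U-turn (180°)) -> South
Final: South

Answer: Final heading: South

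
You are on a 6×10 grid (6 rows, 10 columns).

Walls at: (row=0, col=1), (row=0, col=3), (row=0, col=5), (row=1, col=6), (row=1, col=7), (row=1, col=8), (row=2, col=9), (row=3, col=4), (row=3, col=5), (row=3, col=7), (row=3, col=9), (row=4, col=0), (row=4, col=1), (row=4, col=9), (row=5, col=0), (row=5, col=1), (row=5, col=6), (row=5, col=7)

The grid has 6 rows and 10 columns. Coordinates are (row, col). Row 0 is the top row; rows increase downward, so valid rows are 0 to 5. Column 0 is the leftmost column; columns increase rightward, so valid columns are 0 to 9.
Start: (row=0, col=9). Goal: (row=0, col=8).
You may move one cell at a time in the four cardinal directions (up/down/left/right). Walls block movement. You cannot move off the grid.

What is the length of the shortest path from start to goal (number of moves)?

Answer: Shortest path length: 1

Derivation:
BFS from (row=0, col=9) until reaching (row=0, col=8):
  Distance 0: (row=0, col=9)
  Distance 1: (row=0, col=8), (row=1, col=9)  <- goal reached here
One shortest path (1 moves): (row=0, col=9) -> (row=0, col=8)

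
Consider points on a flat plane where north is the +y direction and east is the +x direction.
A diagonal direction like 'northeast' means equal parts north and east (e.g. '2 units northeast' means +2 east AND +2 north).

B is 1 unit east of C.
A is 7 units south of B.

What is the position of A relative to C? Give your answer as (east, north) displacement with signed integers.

Place C at the origin (east=0, north=0).
  B is 1 unit east of C: delta (east=+1, north=+0); B at (east=1, north=0).
  A is 7 units south of B: delta (east=+0, north=-7); A at (east=1, north=-7).
Therefore A relative to C: (east=1, north=-7).

Answer: A is at (east=1, north=-7) relative to C.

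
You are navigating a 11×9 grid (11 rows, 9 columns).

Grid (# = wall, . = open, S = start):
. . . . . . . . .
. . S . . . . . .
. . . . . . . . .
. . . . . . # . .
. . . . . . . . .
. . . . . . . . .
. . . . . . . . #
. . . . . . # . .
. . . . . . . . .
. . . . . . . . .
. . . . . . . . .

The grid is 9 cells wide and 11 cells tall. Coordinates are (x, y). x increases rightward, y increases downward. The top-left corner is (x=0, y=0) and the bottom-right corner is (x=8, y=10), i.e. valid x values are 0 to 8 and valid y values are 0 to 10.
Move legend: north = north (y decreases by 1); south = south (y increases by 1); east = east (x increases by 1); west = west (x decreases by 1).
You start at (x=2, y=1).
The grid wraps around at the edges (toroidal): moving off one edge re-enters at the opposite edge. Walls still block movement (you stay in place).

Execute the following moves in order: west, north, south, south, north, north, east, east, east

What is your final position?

Answer: Final position: (x=4, y=0)

Derivation:
Start: (x=2, y=1)
  west (west): (x=2, y=1) -> (x=1, y=1)
  north (north): (x=1, y=1) -> (x=1, y=0)
  south (south): (x=1, y=0) -> (x=1, y=1)
  south (south): (x=1, y=1) -> (x=1, y=2)
  north (north): (x=1, y=2) -> (x=1, y=1)
  north (north): (x=1, y=1) -> (x=1, y=0)
  east (east): (x=1, y=0) -> (x=2, y=0)
  east (east): (x=2, y=0) -> (x=3, y=0)
  east (east): (x=3, y=0) -> (x=4, y=0)
Final: (x=4, y=0)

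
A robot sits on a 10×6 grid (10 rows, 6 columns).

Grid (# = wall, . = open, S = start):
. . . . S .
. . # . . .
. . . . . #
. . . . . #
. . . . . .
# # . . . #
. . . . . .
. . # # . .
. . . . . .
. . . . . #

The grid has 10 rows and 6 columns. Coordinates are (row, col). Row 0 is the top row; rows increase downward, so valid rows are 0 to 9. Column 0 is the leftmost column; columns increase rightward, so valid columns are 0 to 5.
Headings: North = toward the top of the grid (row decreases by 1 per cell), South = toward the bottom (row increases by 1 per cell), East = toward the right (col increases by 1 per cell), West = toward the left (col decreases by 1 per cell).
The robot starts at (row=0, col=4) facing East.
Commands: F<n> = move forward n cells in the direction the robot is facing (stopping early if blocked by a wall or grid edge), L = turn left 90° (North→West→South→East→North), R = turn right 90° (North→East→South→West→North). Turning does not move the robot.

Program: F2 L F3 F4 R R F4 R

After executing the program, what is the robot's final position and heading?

Answer: Final position: (row=1, col=5), facing West

Derivation:
Start: (row=0, col=4), facing East
  F2: move forward 1/2 (blocked), now at (row=0, col=5)
  L: turn left, now facing North
  F3: move forward 0/3 (blocked), now at (row=0, col=5)
  F4: move forward 0/4 (blocked), now at (row=0, col=5)
  R: turn right, now facing East
  R: turn right, now facing South
  F4: move forward 1/4 (blocked), now at (row=1, col=5)
  R: turn right, now facing West
Final: (row=1, col=5), facing West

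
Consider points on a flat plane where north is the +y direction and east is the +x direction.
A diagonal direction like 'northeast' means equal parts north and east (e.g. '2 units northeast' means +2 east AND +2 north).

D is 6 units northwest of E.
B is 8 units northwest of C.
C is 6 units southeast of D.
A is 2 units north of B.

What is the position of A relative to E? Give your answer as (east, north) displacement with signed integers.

Answer: A is at (east=-8, north=10) relative to E.

Derivation:
Place E at the origin (east=0, north=0).
  D is 6 units northwest of E: delta (east=-6, north=+6); D at (east=-6, north=6).
  C is 6 units southeast of D: delta (east=+6, north=-6); C at (east=0, north=0).
  B is 8 units northwest of C: delta (east=-8, north=+8); B at (east=-8, north=8).
  A is 2 units north of B: delta (east=+0, north=+2); A at (east=-8, north=10).
Therefore A relative to E: (east=-8, north=10).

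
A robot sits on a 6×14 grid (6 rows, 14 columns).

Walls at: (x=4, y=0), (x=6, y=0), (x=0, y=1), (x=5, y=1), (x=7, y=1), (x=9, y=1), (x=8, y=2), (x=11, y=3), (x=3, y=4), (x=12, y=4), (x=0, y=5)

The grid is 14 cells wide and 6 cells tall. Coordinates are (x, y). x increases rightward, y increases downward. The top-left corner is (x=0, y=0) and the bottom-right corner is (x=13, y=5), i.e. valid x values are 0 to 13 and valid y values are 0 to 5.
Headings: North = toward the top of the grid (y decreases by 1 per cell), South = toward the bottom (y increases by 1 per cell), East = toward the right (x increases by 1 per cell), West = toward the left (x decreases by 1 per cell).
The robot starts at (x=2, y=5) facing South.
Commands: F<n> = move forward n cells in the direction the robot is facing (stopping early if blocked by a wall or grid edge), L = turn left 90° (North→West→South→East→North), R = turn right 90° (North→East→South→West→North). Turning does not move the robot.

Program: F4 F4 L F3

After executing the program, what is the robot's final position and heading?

Start: (x=2, y=5), facing South
  F4: move forward 0/4 (blocked), now at (x=2, y=5)
  F4: move forward 0/4 (blocked), now at (x=2, y=5)
  L: turn left, now facing East
  F3: move forward 3, now at (x=5, y=5)
Final: (x=5, y=5), facing East

Answer: Final position: (x=5, y=5), facing East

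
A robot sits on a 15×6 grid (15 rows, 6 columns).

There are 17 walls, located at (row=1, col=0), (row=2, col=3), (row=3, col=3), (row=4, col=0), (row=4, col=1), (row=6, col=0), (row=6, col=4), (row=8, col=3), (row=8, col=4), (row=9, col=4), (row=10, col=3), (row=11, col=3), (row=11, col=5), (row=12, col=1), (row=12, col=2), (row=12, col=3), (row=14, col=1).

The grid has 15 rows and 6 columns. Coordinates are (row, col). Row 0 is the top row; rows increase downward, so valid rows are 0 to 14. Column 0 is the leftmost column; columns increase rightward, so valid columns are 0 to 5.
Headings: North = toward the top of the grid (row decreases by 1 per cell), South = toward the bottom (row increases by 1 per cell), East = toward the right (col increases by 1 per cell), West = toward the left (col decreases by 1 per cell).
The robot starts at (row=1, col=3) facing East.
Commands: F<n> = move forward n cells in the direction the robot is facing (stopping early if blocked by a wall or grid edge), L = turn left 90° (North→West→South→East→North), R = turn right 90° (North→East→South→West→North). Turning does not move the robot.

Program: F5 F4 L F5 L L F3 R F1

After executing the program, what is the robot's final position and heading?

Start: (row=1, col=3), facing East
  F5: move forward 2/5 (blocked), now at (row=1, col=5)
  F4: move forward 0/4 (blocked), now at (row=1, col=5)
  L: turn left, now facing North
  F5: move forward 1/5 (blocked), now at (row=0, col=5)
  L: turn left, now facing West
  L: turn left, now facing South
  F3: move forward 3, now at (row=3, col=5)
  R: turn right, now facing West
  F1: move forward 1, now at (row=3, col=4)
Final: (row=3, col=4), facing West

Answer: Final position: (row=3, col=4), facing West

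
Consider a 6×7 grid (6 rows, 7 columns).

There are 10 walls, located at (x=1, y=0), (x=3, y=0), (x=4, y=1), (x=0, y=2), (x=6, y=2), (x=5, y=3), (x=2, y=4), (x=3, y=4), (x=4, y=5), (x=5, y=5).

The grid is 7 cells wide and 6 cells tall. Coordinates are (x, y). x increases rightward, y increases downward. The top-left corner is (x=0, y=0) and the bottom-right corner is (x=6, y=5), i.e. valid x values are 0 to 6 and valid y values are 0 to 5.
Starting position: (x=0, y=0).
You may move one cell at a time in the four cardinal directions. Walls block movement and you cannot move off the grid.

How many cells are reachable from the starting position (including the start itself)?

BFS flood-fill from (x=0, y=0):
  Distance 0: (x=0, y=0)
  Distance 1: (x=0, y=1)
  Distance 2: (x=1, y=1)
  Distance 3: (x=2, y=1), (x=1, y=2)
  Distance 4: (x=2, y=0), (x=3, y=1), (x=2, y=2), (x=1, y=3)
  Distance 5: (x=3, y=2), (x=0, y=3), (x=2, y=3), (x=1, y=4)
  Distance 6: (x=4, y=2), (x=3, y=3), (x=0, y=4), (x=1, y=5)
  Distance 7: (x=5, y=2), (x=4, y=3), (x=0, y=5), (x=2, y=5)
  Distance 8: (x=5, y=1), (x=4, y=4), (x=3, y=5)
  Distance 9: (x=5, y=0), (x=6, y=1), (x=5, y=4)
  Distance 10: (x=4, y=0), (x=6, y=0), (x=6, y=4)
  Distance 11: (x=6, y=3), (x=6, y=5)
Total reachable: 32 (grid has 32 open cells total)

Answer: Reachable cells: 32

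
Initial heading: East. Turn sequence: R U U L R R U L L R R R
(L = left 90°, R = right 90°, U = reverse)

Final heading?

Start: East
  R (right (90° clockwise)) -> South
  U (U-turn (180°)) -> North
  U (U-turn (180°)) -> South
  L (left (90° counter-clockwise)) -> East
  R (right (90° clockwise)) -> South
  R (right (90° clockwise)) -> West
  U (U-turn (180°)) -> East
  L (left (90° counter-clockwise)) -> North
  L (left (90° counter-clockwise)) -> West
  R (right (90° clockwise)) -> North
  R (right (90° clockwise)) -> East
  R (right (90° clockwise)) -> South
Final: South

Answer: Final heading: South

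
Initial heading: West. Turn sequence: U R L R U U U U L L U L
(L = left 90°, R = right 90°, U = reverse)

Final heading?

Answer: Final heading: East

Derivation:
Start: West
  U (U-turn (180°)) -> East
  R (right (90° clockwise)) -> South
  L (left (90° counter-clockwise)) -> East
  R (right (90° clockwise)) -> South
  U (U-turn (180°)) -> North
  U (U-turn (180°)) -> South
  U (U-turn (180°)) -> North
  U (U-turn (180°)) -> South
  L (left (90° counter-clockwise)) -> East
  L (left (90° counter-clockwise)) -> North
  U (U-turn (180°)) -> South
  L (left (90° counter-clockwise)) -> East
Final: East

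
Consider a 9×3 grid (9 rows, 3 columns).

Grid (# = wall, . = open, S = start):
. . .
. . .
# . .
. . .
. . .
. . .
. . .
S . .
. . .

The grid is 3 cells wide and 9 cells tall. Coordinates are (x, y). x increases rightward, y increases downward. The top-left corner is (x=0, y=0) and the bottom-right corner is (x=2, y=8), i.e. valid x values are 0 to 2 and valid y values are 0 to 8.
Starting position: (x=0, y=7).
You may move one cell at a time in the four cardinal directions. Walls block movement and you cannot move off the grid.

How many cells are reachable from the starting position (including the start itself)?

Answer: Reachable cells: 26

Derivation:
BFS flood-fill from (x=0, y=7):
  Distance 0: (x=0, y=7)
  Distance 1: (x=0, y=6), (x=1, y=7), (x=0, y=8)
  Distance 2: (x=0, y=5), (x=1, y=6), (x=2, y=7), (x=1, y=8)
  Distance 3: (x=0, y=4), (x=1, y=5), (x=2, y=6), (x=2, y=8)
  Distance 4: (x=0, y=3), (x=1, y=4), (x=2, y=5)
  Distance 5: (x=1, y=3), (x=2, y=4)
  Distance 6: (x=1, y=2), (x=2, y=3)
  Distance 7: (x=1, y=1), (x=2, y=2)
  Distance 8: (x=1, y=0), (x=0, y=1), (x=2, y=1)
  Distance 9: (x=0, y=0), (x=2, y=0)
Total reachable: 26 (grid has 26 open cells total)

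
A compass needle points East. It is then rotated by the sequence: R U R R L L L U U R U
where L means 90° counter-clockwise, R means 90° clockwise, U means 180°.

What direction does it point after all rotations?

Answer: Final heading: South

Derivation:
Start: East
  R (right (90° clockwise)) -> South
  U (U-turn (180°)) -> North
  R (right (90° clockwise)) -> East
  R (right (90° clockwise)) -> South
  L (left (90° counter-clockwise)) -> East
  L (left (90° counter-clockwise)) -> North
  L (left (90° counter-clockwise)) -> West
  U (U-turn (180°)) -> East
  U (U-turn (180°)) -> West
  R (right (90° clockwise)) -> North
  U (U-turn (180°)) -> South
Final: South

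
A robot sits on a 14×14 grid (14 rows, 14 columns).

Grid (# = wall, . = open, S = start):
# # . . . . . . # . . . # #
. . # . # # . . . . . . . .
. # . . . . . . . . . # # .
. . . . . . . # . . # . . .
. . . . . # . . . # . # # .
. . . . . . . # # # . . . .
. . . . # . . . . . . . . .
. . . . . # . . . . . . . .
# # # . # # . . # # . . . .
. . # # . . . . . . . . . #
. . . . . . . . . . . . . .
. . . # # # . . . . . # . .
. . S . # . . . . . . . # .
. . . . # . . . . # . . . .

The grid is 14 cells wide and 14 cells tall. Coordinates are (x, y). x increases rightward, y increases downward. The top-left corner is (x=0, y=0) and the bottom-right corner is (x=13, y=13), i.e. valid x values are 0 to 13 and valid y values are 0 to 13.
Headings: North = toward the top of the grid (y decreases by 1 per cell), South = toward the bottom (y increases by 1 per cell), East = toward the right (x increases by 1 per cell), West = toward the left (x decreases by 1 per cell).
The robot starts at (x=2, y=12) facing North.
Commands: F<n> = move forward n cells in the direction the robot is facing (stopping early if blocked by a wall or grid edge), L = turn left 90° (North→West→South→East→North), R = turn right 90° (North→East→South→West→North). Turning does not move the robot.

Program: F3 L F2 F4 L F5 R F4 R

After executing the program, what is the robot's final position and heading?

Start: (x=2, y=12), facing North
  F3: move forward 2/3 (blocked), now at (x=2, y=10)
  L: turn left, now facing West
  F2: move forward 2, now at (x=0, y=10)
  F4: move forward 0/4 (blocked), now at (x=0, y=10)
  L: turn left, now facing South
  F5: move forward 3/5 (blocked), now at (x=0, y=13)
  R: turn right, now facing West
  F4: move forward 0/4 (blocked), now at (x=0, y=13)
  R: turn right, now facing North
Final: (x=0, y=13), facing North

Answer: Final position: (x=0, y=13), facing North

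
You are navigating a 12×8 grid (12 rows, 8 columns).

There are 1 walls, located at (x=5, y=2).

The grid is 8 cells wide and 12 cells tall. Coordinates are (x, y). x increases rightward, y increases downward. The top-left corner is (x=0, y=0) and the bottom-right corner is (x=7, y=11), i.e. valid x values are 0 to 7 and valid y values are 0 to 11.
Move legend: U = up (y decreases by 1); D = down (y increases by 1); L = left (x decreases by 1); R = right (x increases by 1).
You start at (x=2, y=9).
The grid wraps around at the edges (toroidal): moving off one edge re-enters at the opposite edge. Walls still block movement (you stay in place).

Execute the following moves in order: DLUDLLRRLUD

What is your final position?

Start: (x=2, y=9)
  D (down): (x=2, y=9) -> (x=2, y=10)
  L (left): (x=2, y=10) -> (x=1, y=10)
  U (up): (x=1, y=10) -> (x=1, y=9)
  D (down): (x=1, y=9) -> (x=1, y=10)
  L (left): (x=1, y=10) -> (x=0, y=10)
  L (left): (x=0, y=10) -> (x=7, y=10)
  R (right): (x=7, y=10) -> (x=0, y=10)
  R (right): (x=0, y=10) -> (x=1, y=10)
  L (left): (x=1, y=10) -> (x=0, y=10)
  U (up): (x=0, y=10) -> (x=0, y=9)
  D (down): (x=0, y=9) -> (x=0, y=10)
Final: (x=0, y=10)

Answer: Final position: (x=0, y=10)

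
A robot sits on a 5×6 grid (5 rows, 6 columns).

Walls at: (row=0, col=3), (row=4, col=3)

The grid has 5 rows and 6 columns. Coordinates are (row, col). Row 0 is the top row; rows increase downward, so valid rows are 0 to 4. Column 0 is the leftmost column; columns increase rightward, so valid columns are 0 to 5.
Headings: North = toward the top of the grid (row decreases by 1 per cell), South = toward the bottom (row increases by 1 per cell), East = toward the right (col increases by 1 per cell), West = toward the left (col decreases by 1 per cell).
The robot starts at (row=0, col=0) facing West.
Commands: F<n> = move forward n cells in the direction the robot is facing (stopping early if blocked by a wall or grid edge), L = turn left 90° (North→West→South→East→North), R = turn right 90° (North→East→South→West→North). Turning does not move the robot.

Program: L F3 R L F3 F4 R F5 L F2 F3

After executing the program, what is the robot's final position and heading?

Start: (row=0, col=0), facing West
  L: turn left, now facing South
  F3: move forward 3, now at (row=3, col=0)
  R: turn right, now facing West
  L: turn left, now facing South
  F3: move forward 1/3 (blocked), now at (row=4, col=0)
  F4: move forward 0/4 (blocked), now at (row=4, col=0)
  R: turn right, now facing West
  F5: move forward 0/5 (blocked), now at (row=4, col=0)
  L: turn left, now facing South
  F2: move forward 0/2 (blocked), now at (row=4, col=0)
  F3: move forward 0/3 (blocked), now at (row=4, col=0)
Final: (row=4, col=0), facing South

Answer: Final position: (row=4, col=0), facing South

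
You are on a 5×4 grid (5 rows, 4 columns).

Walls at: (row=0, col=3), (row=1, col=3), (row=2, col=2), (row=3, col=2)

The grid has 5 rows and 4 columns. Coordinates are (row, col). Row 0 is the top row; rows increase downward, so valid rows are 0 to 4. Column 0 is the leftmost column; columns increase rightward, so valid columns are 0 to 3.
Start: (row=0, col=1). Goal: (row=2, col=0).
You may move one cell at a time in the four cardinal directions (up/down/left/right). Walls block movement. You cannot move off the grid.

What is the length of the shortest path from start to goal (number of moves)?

BFS from (row=0, col=1) until reaching (row=2, col=0):
  Distance 0: (row=0, col=1)
  Distance 1: (row=0, col=0), (row=0, col=2), (row=1, col=1)
  Distance 2: (row=1, col=0), (row=1, col=2), (row=2, col=1)
  Distance 3: (row=2, col=0), (row=3, col=1)  <- goal reached here
One shortest path (3 moves): (row=0, col=1) -> (row=0, col=0) -> (row=1, col=0) -> (row=2, col=0)

Answer: Shortest path length: 3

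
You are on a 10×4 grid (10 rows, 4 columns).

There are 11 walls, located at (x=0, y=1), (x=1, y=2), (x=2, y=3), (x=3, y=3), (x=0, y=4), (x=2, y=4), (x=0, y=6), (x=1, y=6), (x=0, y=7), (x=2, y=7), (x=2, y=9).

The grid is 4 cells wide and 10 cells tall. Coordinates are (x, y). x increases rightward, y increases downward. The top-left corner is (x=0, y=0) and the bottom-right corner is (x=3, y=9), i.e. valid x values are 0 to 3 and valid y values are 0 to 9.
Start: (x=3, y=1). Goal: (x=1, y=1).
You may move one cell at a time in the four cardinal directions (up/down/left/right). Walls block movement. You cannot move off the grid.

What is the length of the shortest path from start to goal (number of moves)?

BFS from (x=3, y=1) until reaching (x=1, y=1):
  Distance 0: (x=3, y=1)
  Distance 1: (x=3, y=0), (x=2, y=1), (x=3, y=2)
  Distance 2: (x=2, y=0), (x=1, y=1), (x=2, y=2)  <- goal reached here
One shortest path (2 moves): (x=3, y=1) -> (x=2, y=1) -> (x=1, y=1)

Answer: Shortest path length: 2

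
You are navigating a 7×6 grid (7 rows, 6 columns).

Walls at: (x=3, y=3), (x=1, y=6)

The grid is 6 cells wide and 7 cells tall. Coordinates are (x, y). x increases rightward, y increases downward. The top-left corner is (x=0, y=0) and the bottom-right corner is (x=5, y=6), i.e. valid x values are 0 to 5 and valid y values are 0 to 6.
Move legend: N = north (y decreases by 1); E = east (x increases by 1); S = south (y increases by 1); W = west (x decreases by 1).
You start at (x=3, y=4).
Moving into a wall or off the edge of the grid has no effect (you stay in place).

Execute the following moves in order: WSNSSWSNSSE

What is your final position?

Start: (x=3, y=4)
  W (west): (x=3, y=4) -> (x=2, y=4)
  S (south): (x=2, y=4) -> (x=2, y=5)
  N (north): (x=2, y=5) -> (x=2, y=4)
  S (south): (x=2, y=4) -> (x=2, y=5)
  S (south): (x=2, y=5) -> (x=2, y=6)
  W (west): blocked, stay at (x=2, y=6)
  S (south): blocked, stay at (x=2, y=6)
  N (north): (x=2, y=6) -> (x=2, y=5)
  S (south): (x=2, y=5) -> (x=2, y=6)
  S (south): blocked, stay at (x=2, y=6)
  E (east): (x=2, y=6) -> (x=3, y=6)
Final: (x=3, y=6)

Answer: Final position: (x=3, y=6)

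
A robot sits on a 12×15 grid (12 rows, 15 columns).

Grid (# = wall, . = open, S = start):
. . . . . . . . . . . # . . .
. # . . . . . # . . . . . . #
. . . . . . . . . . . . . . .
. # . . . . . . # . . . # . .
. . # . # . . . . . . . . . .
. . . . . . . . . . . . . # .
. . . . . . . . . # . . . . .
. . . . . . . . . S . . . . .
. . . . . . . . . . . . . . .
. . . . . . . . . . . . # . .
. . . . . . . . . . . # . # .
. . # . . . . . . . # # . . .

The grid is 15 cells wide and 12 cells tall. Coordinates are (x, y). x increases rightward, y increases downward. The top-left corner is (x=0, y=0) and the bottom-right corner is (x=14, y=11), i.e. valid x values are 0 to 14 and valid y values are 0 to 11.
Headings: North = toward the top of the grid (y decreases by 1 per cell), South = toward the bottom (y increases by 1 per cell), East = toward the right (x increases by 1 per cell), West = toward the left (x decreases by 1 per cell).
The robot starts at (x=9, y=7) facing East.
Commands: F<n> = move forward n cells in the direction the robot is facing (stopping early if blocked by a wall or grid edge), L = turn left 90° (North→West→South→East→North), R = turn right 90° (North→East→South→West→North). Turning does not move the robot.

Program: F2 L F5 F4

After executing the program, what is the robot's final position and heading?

Answer: Final position: (x=11, y=1), facing North

Derivation:
Start: (x=9, y=7), facing East
  F2: move forward 2, now at (x=11, y=7)
  L: turn left, now facing North
  F5: move forward 5, now at (x=11, y=2)
  F4: move forward 1/4 (blocked), now at (x=11, y=1)
Final: (x=11, y=1), facing North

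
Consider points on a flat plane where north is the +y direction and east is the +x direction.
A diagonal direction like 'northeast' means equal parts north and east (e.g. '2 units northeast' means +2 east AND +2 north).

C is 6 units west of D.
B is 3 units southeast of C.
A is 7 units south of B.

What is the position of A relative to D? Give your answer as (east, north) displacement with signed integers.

Place D at the origin (east=0, north=0).
  C is 6 units west of D: delta (east=-6, north=+0); C at (east=-6, north=0).
  B is 3 units southeast of C: delta (east=+3, north=-3); B at (east=-3, north=-3).
  A is 7 units south of B: delta (east=+0, north=-7); A at (east=-3, north=-10).
Therefore A relative to D: (east=-3, north=-10).

Answer: A is at (east=-3, north=-10) relative to D.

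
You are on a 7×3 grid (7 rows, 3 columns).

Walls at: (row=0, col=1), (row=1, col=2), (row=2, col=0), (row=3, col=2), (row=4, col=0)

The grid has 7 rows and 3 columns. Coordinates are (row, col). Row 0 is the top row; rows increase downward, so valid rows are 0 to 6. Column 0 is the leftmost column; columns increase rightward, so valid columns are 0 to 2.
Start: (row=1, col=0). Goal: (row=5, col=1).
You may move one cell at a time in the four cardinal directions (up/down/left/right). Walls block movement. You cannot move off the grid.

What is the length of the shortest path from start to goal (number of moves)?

BFS from (row=1, col=0) until reaching (row=5, col=1):
  Distance 0: (row=1, col=0)
  Distance 1: (row=0, col=0), (row=1, col=1)
  Distance 2: (row=2, col=1)
  Distance 3: (row=2, col=2), (row=3, col=1)
  Distance 4: (row=3, col=0), (row=4, col=1)
  Distance 5: (row=4, col=2), (row=5, col=1)  <- goal reached here
One shortest path (5 moves): (row=1, col=0) -> (row=1, col=1) -> (row=2, col=1) -> (row=3, col=1) -> (row=4, col=1) -> (row=5, col=1)

Answer: Shortest path length: 5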